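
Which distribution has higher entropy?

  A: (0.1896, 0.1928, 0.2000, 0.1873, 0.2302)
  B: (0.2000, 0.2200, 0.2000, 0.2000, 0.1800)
B

Both distributions are close to uniform, making this a harder comparison.

H(A) = 2.3176 bits
H(B) = 2.3190 bits

The distribution closer to uniform has higher entropy.
Answer: B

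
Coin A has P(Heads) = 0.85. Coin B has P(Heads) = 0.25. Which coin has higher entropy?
B

For binary distributions, entropy is maximized at p=0.5 and decreases as p moves toward 0 or 1.

H(A) = H(0.85) = 0.6098 bits
H(B) = H(0.25) = 0.8113 bits

Distribution B (p=0.25) is closer to uniform (p=0.5), so it has higher entropy.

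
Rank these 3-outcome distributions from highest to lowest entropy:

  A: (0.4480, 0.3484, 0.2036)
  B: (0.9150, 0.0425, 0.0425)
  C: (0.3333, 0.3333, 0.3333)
C > A > B

Key insight: Entropy is maximized by uniform distributions and minimized by concentrated distributions.

- Uniform distributions have maximum entropy log₂(3) = 1.5850 bits
- The more "peaked" or concentrated a distribution, the lower its entropy

Entropies:
  H(A) = 1.5164 bits
  H(B) = 0.5046 bits
  H(C) = 1.5850 bits

Ranking: C > A > B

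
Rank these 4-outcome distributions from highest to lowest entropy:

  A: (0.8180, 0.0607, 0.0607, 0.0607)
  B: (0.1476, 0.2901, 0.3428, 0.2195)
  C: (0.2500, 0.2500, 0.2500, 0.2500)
C > B > A

Key insight: Entropy is maximized by uniform distributions and minimized by concentrated distributions.

- Uniform distributions have maximum entropy log₂(4) = 2.0000 bits
- The more "peaked" or concentrated a distribution, the lower its entropy

Entropies:
  H(A) = 0.9729 bits
  H(B) = 1.9351 bits
  H(C) = 2.0000 bits

Ranking: C > B > A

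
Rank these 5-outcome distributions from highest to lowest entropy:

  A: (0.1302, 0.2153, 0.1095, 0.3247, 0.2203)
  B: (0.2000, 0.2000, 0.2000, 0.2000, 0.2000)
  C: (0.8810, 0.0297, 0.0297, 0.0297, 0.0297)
B > A > C

Key insight: Entropy is maximized by uniform distributions and minimized by concentrated distributions.

- Uniform distributions have maximum entropy log₂(5) = 2.3219 bits
- The more "peaked" or concentrated a distribution, the lower its entropy

Entropies:
  H(A) = 2.2171 bits
  H(B) = 2.3219 bits
  H(C) = 0.7645 bits

Ranking: B > A > C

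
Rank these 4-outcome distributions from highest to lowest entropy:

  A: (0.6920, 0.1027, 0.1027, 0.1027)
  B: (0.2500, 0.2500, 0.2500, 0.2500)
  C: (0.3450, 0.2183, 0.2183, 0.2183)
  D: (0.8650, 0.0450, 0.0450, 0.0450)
B > C > A > D

Key insight: Entropy is maximized by uniform distributions and minimized by concentrated distributions.

Entropies:
  H(A) = 1.3790 bits
  H(B) = 2.0000 bits
  H(C) = 1.9677 bits
  H(D) = 0.7850 bits

Ranking: B > C > A > D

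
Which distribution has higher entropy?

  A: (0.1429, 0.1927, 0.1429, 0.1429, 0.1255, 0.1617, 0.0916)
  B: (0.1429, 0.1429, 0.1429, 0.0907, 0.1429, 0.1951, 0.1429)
B

Both distributions are close to uniform, making this a harder comparison.

H(A) = 2.7775 bits
H(B) = 2.7792 bits

The distribution closer to uniform has higher entropy.
Answer: B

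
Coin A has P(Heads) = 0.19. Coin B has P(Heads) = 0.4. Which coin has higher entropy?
B

For binary distributions, entropy is maximized at p=0.5 and decreases as p moves toward 0 or 1.

H(A) = H(0.19) = 0.7015 bits
H(B) = H(0.4) = 0.9710 bits

Distribution B (p=0.4) is closer to uniform (p=0.5), so it has higher entropy.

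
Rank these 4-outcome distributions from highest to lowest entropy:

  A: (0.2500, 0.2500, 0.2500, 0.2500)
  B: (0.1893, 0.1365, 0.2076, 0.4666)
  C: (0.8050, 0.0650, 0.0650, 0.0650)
A > B > C

Key insight: Entropy is maximized by uniform distributions and minimized by concentrated distributions.

- Uniform distributions have maximum entropy log₂(4) = 2.0000 bits
- The more "peaked" or concentrated a distribution, the lower its entropy

Entropies:
  H(A) = 2.0000 bits
  H(B) = 1.8308 bits
  H(C) = 1.0209 bits

Ranking: A > B > C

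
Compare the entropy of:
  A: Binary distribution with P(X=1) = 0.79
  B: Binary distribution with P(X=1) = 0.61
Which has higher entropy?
B

For binary distributions, entropy is maximized at p=0.5 and decreases as p moves toward 0 or 1.

H(A) = H(0.79) = 0.7415 bits
H(B) = H(0.61) = 0.9648 bits

Distribution B (p=0.61) is closer to uniform (p=0.5), so it has higher entropy.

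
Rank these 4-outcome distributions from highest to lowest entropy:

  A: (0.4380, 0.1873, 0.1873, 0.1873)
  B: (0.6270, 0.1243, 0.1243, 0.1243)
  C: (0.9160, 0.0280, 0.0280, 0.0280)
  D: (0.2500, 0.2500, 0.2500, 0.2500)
D > A > B > C

Key insight: Entropy is maximized by uniform distributions and minimized by concentrated distributions.

Entropies:
  H(A) = 1.8796 bits
  H(B) = 1.5441 bits
  H(C) = 0.5493 bits
  H(D) = 2.0000 bits

Ranking: D > A > B > C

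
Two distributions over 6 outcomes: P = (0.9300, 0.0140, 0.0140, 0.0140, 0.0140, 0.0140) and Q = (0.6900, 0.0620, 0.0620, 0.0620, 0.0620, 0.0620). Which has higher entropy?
Q

P is highly concentrated on one outcome (93%), making it nearly deterministic. Q spreads its mass more evenly (max 69%). The more spread-out distribution has higher entropy: H(P) ≈ 0.528 bits, H(Q) ≈ 1.613 bits.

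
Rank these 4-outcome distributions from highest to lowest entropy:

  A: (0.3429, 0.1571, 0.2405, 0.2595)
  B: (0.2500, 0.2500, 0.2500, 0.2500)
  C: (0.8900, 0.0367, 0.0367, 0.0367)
B > A > C

Key insight: Entropy is maximized by uniform distributions and minimized by concentrated distributions.

- Uniform distributions have maximum entropy log₂(4) = 2.0000 bits
- The more "peaked" or concentrated a distribution, the lower its entropy

Entropies:
  H(A) = 1.9485 bits
  H(B) = 2.0000 bits
  H(C) = 0.6743 bits

Ranking: B > A > C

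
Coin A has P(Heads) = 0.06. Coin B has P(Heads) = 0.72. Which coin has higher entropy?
B

For binary distributions, entropy is maximized at p=0.5 and decreases as p moves toward 0 or 1.

H(A) = H(0.06) = 0.3274 bits
H(B) = H(0.72) = 0.8555 bits

Distribution B (p=0.72) is closer to uniform (p=0.5), so it has higher entropy.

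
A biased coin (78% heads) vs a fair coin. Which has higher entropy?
Fair coin

The fair coin is uniform (p=0.5), maximizing binary entropy at 1 bit. The biased coin has H(0.78) ≈ 0.760 bits — its outcome is more predictable, so its entropy is lower.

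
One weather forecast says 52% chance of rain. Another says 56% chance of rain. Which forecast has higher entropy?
52% forecast

Treat each forecast as a Bernoulli distribution. Binary entropy is maximized at p=0.5 and falls off symmetrically toward 0 or 1. The 52% forecast is closer to 50%, so it is more uncertain. H(52%) ≈ 0.999 bits, H(56%) ≈ 0.990 bits.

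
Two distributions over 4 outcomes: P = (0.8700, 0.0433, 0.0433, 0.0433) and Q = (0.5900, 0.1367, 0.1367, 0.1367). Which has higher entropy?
Q

P is highly concentrated on one outcome (87%), making it nearly deterministic. Q spreads its mass more evenly (max 59%). The more spread-out distribution has higher entropy: H(P) ≈ 0.763 bits, H(Q) ≈ 1.626 bits.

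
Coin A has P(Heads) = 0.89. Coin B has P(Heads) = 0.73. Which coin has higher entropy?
B

For binary distributions, entropy is maximized at p=0.5 and decreases as p moves toward 0 or 1.

H(A) = H(0.89) = 0.4999 bits
H(B) = H(0.73) = 0.8415 bits

Distribution B (p=0.73) is closer to uniform (p=0.5), so it has higher entropy.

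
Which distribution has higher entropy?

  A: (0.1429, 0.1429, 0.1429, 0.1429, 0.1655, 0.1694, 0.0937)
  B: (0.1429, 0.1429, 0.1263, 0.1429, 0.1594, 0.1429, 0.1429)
B

Both distributions are close to uniform, making this a harder comparison.

H(A) = 2.7876 bits
H(B) = 2.8046 bits

The distribution closer to uniform has higher entropy.
Answer: B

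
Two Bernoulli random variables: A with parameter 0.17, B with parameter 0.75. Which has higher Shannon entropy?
B

For binary distributions, entropy is maximized at p=0.5 and decreases as p moves toward 0 or 1.

H(A) = H(0.17) = 0.6577 bits
H(B) = H(0.75) = 0.8113 bits

Distribution B (p=0.75) is closer to uniform (p=0.5), so it has higher entropy.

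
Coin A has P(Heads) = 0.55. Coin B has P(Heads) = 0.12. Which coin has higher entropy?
A

For binary distributions, entropy is maximized at p=0.5 and decreases as p moves toward 0 or 1.

H(A) = H(0.55) = 0.9928 bits
H(B) = H(0.12) = 0.5294 bits

Distribution A (p=0.55) is closer to uniform (p=0.5), so it has higher entropy.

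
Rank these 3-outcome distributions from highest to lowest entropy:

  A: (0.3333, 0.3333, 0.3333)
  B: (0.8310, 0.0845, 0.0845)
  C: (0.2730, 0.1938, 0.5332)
A > C > B

Key insight: Entropy is maximized by uniform distributions and minimized by concentrated distributions.

- Uniform distributions have maximum entropy log₂(3) = 1.5850 bits
- The more "peaked" or concentrated a distribution, the lower its entropy

Entropies:
  H(A) = 1.5850 bits
  H(B) = 0.8244 bits
  H(C) = 1.4538 bits

Ranking: A > C > B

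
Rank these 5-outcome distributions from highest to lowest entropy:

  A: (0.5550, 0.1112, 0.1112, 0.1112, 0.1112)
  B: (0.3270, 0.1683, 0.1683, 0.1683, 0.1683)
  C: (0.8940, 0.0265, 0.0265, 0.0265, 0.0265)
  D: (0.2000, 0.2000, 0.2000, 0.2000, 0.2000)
D > B > A > C

Key insight: Entropy is maximized by uniform distributions and minimized by concentrated distributions.

Entropies:
  H(A) = 1.8813 bits
  H(B) = 2.2578 bits
  H(C) = 0.6997 bits
  H(D) = 2.3219 bits

Ranking: D > B > A > C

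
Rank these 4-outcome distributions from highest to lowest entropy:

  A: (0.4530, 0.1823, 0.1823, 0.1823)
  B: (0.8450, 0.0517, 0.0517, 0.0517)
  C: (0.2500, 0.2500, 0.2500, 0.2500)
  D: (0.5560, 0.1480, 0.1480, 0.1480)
C > A > D > B

Key insight: Entropy is maximized by uniform distributions and minimized by concentrated distributions.

Entropies:
  H(A) = 1.8606 bits
  H(B) = 0.8679 bits
  H(C) = 2.0000 bits
  H(D) = 1.6947 bits

Ranking: C > A > D > B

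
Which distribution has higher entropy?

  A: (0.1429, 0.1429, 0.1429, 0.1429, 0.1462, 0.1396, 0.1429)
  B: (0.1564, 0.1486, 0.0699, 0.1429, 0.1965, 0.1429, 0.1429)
A

Both distributions are close to uniform, making this a harder comparison.

H(A) = 2.8072 bits
H(B) = 2.7601 bits

The distribution closer to uniform has higher entropy.
Answer: A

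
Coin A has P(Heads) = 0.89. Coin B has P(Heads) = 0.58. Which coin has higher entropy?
B

For binary distributions, entropy is maximized at p=0.5 and decreases as p moves toward 0 or 1.

H(A) = H(0.89) = 0.4999 bits
H(B) = H(0.58) = 0.9815 bits

Distribution B (p=0.58) is closer to uniform (p=0.5), so it has higher entropy.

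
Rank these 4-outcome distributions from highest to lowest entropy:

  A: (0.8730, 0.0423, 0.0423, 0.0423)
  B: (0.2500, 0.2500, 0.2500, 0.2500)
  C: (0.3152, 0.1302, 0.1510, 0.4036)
B > C > A

Key insight: Entropy is maximized by uniform distributions and minimized by concentrated distributions.

- Uniform distributions have maximum entropy log₂(4) = 2.0000 bits
- The more "peaked" or concentrated a distribution, the lower its entropy

Entropies:
  H(A) = 0.7504 bits
  H(B) = 2.0000 bits
  H(C) = 1.8482 bits

Ranking: B > C > A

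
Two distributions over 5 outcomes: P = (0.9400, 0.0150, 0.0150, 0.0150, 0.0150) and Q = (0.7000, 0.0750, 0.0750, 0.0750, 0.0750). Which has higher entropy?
Q

P is highly concentrated on one outcome (94%), making it nearly deterministic. Q spreads its mass more evenly (max 70%). The more spread-out distribution has higher entropy: H(P) ≈ 0.447 bits, H(Q) ≈ 1.481 bits.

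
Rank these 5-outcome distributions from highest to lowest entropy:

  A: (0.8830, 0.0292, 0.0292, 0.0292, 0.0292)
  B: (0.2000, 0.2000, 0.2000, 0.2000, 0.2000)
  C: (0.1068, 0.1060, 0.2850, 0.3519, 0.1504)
B > C > A

Key insight: Entropy is maximized by uniform distributions and minimized by concentrated distributions.

- Uniform distributions have maximum entropy log₂(5) = 2.3219 bits
- The more "peaked" or concentrated a distribution, the lower its entropy

Entropies:
  H(A) = 0.7547 bits
  H(B) = 2.3219 bits
  H(C) = 2.1451 bits

Ranking: B > C > A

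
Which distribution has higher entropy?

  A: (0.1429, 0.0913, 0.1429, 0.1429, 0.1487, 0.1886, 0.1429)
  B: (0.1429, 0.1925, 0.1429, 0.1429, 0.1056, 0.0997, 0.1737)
A

Both distributions are close to uniform, making this a harder comparison.

H(A) = 2.7822 bits
H(B) = 2.7734 bits

The distribution closer to uniform has higher entropy.
Answer: A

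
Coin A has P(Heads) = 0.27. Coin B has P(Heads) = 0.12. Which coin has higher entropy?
A

For binary distributions, entropy is maximized at p=0.5 and decreases as p moves toward 0 or 1.

H(A) = H(0.27) = 0.8415 bits
H(B) = H(0.12) = 0.5294 bits

Distribution A (p=0.27) is closer to uniform (p=0.5), so it has higher entropy.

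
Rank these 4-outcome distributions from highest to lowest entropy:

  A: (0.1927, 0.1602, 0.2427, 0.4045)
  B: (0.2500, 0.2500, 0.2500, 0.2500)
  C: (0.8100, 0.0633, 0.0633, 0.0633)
B > A > C

Key insight: Entropy is maximized by uniform distributions and minimized by concentrated distributions.

- Uniform distributions have maximum entropy log₂(4) = 2.0000 bits
- The more "peaked" or concentrated a distribution, the lower its entropy

Entropies:
  H(A) = 1.9049 bits
  H(B) = 2.0000 bits
  H(C) = 1.0026 bits

Ranking: B > A > C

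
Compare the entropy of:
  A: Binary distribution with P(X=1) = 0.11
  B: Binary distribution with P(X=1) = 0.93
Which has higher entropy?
A

For binary distributions, entropy is maximized at p=0.5 and decreases as p moves toward 0 or 1.

H(A) = H(0.11) = 0.4999 bits
H(B) = H(0.93) = 0.3659 bits

Distribution A (p=0.11) is closer to uniform (p=0.5), so it has higher entropy.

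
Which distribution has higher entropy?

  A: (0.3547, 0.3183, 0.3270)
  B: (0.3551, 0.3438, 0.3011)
A

Both distributions are close to uniform, making this a harder comparison.

H(A) = 1.5834 bits
H(B) = 1.5814 bits

The distribution closer to uniform has higher entropy.
Answer: A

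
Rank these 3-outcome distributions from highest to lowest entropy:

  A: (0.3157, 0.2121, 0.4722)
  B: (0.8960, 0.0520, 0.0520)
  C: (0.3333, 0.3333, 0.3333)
C > A > B

Key insight: Entropy is maximized by uniform distributions and minimized by concentrated distributions.

- Uniform distributions have maximum entropy log₂(3) = 1.5850 bits
- The more "peaked" or concentrated a distribution, the lower its entropy

Entropies:
  H(A) = 1.5108 bits
  H(B) = 0.5855 bits
  H(C) = 1.5850 bits

Ranking: C > A > B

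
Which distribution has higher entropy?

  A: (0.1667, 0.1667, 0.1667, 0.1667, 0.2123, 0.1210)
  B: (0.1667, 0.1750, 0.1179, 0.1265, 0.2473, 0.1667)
A

Both distributions are close to uniform, making this a harder comparison.

H(A) = 2.5667 bits
H(B) = 2.5411 bits

The distribution closer to uniform has higher entropy.
Answer: A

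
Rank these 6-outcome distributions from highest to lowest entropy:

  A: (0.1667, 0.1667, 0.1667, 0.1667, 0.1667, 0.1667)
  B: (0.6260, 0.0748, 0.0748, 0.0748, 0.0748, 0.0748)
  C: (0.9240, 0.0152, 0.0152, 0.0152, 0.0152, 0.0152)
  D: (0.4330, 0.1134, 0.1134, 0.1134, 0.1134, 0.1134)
A > D > B > C

Key insight: Entropy is maximized by uniform distributions and minimized by concentrated distributions.

Entropies:
  H(A) = 2.5850 bits
  H(B) = 1.8221 bits
  H(C) = 0.5644 bits
  H(D) = 2.3035 bits

Ranking: A > D > B > C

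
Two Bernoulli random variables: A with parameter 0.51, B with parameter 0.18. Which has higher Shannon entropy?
A

For binary distributions, entropy is maximized at p=0.5 and decreases as p moves toward 0 or 1.

H(A) = H(0.51) = 0.9997 bits
H(B) = H(0.18) = 0.6801 bits

Distribution A (p=0.51) is closer to uniform (p=0.5), so it has higher entropy.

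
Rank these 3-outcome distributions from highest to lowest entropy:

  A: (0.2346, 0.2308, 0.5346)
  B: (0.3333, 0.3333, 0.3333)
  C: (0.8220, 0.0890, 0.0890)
B > A > C

Key insight: Entropy is maximized by uniform distributions and minimized by concentrated distributions.

- Uniform distributions have maximum entropy log₂(3) = 1.5850 bits
- The more "peaked" or concentrated a distribution, the lower its entropy

Entropies:
  H(A) = 1.4619 bits
  H(B) = 1.5850 bits
  H(C) = 0.8537 bits

Ranking: B > A > C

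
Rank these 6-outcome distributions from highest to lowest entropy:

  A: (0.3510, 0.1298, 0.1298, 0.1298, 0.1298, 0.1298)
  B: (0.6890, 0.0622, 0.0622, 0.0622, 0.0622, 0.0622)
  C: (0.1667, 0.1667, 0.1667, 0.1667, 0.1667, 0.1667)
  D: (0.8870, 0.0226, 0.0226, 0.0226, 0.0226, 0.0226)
C > A > B > D

Key insight: Entropy is maximized by uniform distributions and minimized by concentrated distributions.

Entropies:
  H(A) = 2.4419 bits
  H(B) = 1.6164 bits
  H(C) = 2.5850 bits
  H(D) = 0.7713 bits

Ranking: C > A > B > D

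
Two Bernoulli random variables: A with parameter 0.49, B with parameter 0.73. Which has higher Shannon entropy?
A

For binary distributions, entropy is maximized at p=0.5 and decreases as p moves toward 0 or 1.

H(A) = H(0.49) = 0.9997 bits
H(B) = H(0.73) = 0.8415 bits

Distribution A (p=0.49) is closer to uniform (p=0.5), so it has higher entropy.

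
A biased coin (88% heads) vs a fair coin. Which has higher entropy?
Fair coin

The fair coin is uniform (p=0.5), maximizing binary entropy at 1 bit. The biased coin has H(0.88) ≈ 0.529 bits — its outcome is more predictable, so its entropy is lower.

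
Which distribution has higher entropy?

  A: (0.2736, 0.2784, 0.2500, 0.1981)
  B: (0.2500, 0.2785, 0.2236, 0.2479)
B

Both distributions are close to uniform, making this a harder comparison.

H(A) = 1.9878 bits
H(B) = 1.9957 bits

The distribution closer to uniform has higher entropy.
Answer: B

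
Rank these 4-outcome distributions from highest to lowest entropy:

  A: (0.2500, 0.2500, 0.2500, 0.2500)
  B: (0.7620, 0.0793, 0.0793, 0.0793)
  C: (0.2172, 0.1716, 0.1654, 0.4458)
A > C > B

Key insight: Entropy is maximized by uniform distributions and minimized by concentrated distributions.

- Uniform distributions have maximum entropy log₂(4) = 2.0000 bits
- The more "peaked" or concentrated a distribution, the lower its entropy

Entropies:
  H(A) = 2.0000 bits
  H(B) = 1.1689 bits
  H(C) = 1.8638 bits

Ranking: A > C > B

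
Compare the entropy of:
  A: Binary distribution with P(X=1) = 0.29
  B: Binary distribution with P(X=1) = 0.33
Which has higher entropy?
B

For binary distributions, entropy is maximized at p=0.5 and decreases as p moves toward 0 or 1.

H(A) = H(0.29) = 0.8687 bits
H(B) = H(0.33) = 0.9149 bits

Distribution B (p=0.33) is closer to uniform (p=0.5), so it has higher entropy.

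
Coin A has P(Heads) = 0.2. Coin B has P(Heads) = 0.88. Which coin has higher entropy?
A

For binary distributions, entropy is maximized at p=0.5 and decreases as p moves toward 0 or 1.

H(A) = H(0.2) = 0.7219 bits
H(B) = H(0.88) = 0.5294 bits

Distribution A (p=0.2) is closer to uniform (p=0.5), so it has higher entropy.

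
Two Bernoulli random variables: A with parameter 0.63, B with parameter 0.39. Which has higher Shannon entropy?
B

For binary distributions, entropy is maximized at p=0.5 and decreases as p moves toward 0 or 1.

H(A) = H(0.63) = 0.9507 bits
H(B) = H(0.39) = 0.9648 bits

Distribution B (p=0.39) is closer to uniform (p=0.5), so it has higher entropy.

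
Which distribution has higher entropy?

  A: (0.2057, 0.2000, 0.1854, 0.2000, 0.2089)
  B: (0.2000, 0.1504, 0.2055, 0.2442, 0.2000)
A

Both distributions are close to uniform, making this a harder comparison.

H(A) = 2.3207 bits
H(B) = 2.3055 bits

The distribution closer to uniform has higher entropy.
Answer: A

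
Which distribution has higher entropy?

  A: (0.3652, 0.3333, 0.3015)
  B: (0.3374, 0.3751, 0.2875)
A

Both distributions are close to uniform, making this a harder comparison.

H(A) = 1.5806 bits
H(B) = 1.5765 bits

The distribution closer to uniform has higher entropy.
Answer: A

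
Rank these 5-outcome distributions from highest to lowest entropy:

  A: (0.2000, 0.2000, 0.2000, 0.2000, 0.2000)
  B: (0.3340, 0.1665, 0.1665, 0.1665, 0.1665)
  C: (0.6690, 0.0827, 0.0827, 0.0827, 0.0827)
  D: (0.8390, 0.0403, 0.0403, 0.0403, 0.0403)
A > B > C > D

Key insight: Entropy is maximized by uniform distributions and minimized by concentrated distributions.

Entropies:
  H(A) = 2.3219 bits
  H(B) = 2.2510 bits
  H(C) = 1.5779 bits
  H(D) = 0.9587 bits

Ranking: A > B > C > D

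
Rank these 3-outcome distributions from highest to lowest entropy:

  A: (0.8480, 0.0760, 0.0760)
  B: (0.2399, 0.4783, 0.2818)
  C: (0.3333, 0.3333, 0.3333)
C > B > A

Key insight: Entropy is maximized by uniform distributions and minimized by concentrated distributions.

- Uniform distributions have maximum entropy log₂(3) = 1.5850 bits
- The more "peaked" or concentrated a distribution, the lower its entropy

Entropies:
  H(A) = 0.7668 bits
  H(B) = 1.5179 bits
  H(C) = 1.5850 bits

Ranking: C > B > A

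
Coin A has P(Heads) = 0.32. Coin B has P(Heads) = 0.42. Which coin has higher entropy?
B

For binary distributions, entropy is maximized at p=0.5 and decreases as p moves toward 0 or 1.

H(A) = H(0.32) = 0.9044 bits
H(B) = H(0.42) = 0.9815 bits

Distribution B (p=0.42) is closer to uniform (p=0.5), so it has higher entropy.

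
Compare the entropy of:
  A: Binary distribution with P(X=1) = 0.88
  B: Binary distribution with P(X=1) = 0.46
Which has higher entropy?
B

For binary distributions, entropy is maximized at p=0.5 and decreases as p moves toward 0 or 1.

H(A) = H(0.88) = 0.5294 bits
H(B) = H(0.46) = 0.9954 bits

Distribution B (p=0.46) is closer to uniform (p=0.5), so it has higher entropy.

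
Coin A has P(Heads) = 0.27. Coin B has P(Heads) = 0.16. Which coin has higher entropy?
A

For binary distributions, entropy is maximized at p=0.5 and decreases as p moves toward 0 or 1.

H(A) = H(0.27) = 0.8415 bits
H(B) = H(0.16) = 0.6343 bits

Distribution A (p=0.27) is closer to uniform (p=0.5), so it has higher entropy.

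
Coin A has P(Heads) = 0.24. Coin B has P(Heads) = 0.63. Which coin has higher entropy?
B

For binary distributions, entropy is maximized at p=0.5 and decreases as p moves toward 0 or 1.

H(A) = H(0.24) = 0.7950 bits
H(B) = H(0.63) = 0.9507 bits

Distribution B (p=0.63) is closer to uniform (p=0.5), so it has higher entropy.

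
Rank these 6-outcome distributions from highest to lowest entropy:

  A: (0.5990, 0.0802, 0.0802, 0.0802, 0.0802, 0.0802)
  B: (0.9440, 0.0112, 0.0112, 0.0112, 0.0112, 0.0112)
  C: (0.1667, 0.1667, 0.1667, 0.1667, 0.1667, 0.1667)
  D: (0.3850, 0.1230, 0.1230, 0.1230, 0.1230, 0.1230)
C > D > A > B

Key insight: Entropy is maximized by uniform distributions and minimized by concentrated distributions.

Entropies:
  H(A) = 1.9026 bits
  H(B) = 0.4414 bits
  H(C) = 2.5850 bits
  H(D) = 2.3895 bits

Ranking: C > D > A > B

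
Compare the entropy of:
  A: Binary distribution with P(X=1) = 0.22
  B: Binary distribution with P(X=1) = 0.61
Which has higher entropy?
B

For binary distributions, entropy is maximized at p=0.5 and decreases as p moves toward 0 or 1.

H(A) = H(0.22) = 0.7602 bits
H(B) = H(0.61) = 0.9648 bits

Distribution B (p=0.61) is closer to uniform (p=0.5), so it has higher entropy.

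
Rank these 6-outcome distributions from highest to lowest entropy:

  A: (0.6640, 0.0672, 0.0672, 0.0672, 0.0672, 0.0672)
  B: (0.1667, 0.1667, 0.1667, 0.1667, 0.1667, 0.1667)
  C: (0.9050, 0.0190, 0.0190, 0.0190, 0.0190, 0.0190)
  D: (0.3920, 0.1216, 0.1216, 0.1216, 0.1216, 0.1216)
B > D > A > C

Key insight: Entropy is maximized by uniform distributions and minimized by concentrated distributions.

Entropies:
  H(A) = 1.7011 bits
  H(B) = 2.5850 bits
  H(C) = 0.6735 bits
  H(D) = 2.3778 bits

Ranking: B > D > A > C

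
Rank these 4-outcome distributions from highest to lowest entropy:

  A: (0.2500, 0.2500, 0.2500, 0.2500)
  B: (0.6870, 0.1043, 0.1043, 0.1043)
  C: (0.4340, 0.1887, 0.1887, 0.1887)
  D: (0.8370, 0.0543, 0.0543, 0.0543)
A > C > B > D

Key insight: Entropy is maximized by uniform distributions and minimized by concentrated distributions.

Entropies:
  H(A) = 2.0000 bits
  H(B) = 1.3927 bits
  H(C) = 1.8845 bits
  H(D) = 0.8998 bits

Ranking: A > C > B > D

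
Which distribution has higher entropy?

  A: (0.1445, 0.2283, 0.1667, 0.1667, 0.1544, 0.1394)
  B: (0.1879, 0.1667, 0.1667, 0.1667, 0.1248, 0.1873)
B

Both distributions are close to uniform, making this a harder comparison.

H(A) = 2.5639 bits
H(B) = 2.5730 bits

The distribution closer to uniform has higher entropy.
Answer: B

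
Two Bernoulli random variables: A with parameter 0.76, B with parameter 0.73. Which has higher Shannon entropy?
B

For binary distributions, entropy is maximized at p=0.5 and decreases as p moves toward 0 or 1.

H(A) = H(0.76) = 0.7950 bits
H(B) = H(0.73) = 0.8415 bits

Distribution B (p=0.73) is closer to uniform (p=0.5), so it has higher entropy.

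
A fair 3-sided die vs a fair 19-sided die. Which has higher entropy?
19-sided die

Both are uniform distributions; for uniform over n outcomes, H = log₂(n). H(3-sided) = log₂(3) = 1.585 bits and H(19-sided) = log₂(19) = 4.248 bits. More outcomes in a uniform distribution means higher entropy.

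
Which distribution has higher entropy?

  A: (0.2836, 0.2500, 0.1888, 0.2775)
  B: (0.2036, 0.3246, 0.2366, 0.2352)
A

Both distributions are close to uniform, making this a harder comparison.

H(A) = 1.9830 bits
H(B) = 1.9775 bits

The distribution closer to uniform has higher entropy.
Answer: A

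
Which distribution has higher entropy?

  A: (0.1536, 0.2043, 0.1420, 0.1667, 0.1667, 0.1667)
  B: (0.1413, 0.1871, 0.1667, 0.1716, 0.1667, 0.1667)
B

Both distributions are close to uniform, making this a harder comparison.

H(A) = 2.5757 bits
H(B) = 2.5802 bits

The distribution closer to uniform has higher entropy.
Answer: B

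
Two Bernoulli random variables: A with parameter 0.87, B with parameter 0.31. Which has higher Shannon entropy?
B

For binary distributions, entropy is maximized at p=0.5 and decreases as p moves toward 0 or 1.

H(A) = H(0.87) = 0.5574 bits
H(B) = H(0.31) = 0.8932 bits

Distribution B (p=0.31) is closer to uniform (p=0.5), so it has higher entropy.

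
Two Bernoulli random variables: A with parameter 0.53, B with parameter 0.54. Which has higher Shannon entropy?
A

For binary distributions, entropy is maximized at p=0.5 and decreases as p moves toward 0 or 1.

H(A) = H(0.53) = 0.9974 bits
H(B) = H(0.54) = 0.9954 bits

Distribution A (p=0.53) is closer to uniform (p=0.5), so it has higher entropy.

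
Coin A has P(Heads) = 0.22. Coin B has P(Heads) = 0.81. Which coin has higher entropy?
A

For binary distributions, entropy is maximized at p=0.5 and decreases as p moves toward 0 or 1.

H(A) = H(0.22) = 0.7602 bits
H(B) = H(0.81) = 0.7015 bits

Distribution A (p=0.22) is closer to uniform (p=0.5), so it has higher entropy.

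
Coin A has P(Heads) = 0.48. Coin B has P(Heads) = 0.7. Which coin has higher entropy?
A

For binary distributions, entropy is maximized at p=0.5 and decreases as p moves toward 0 or 1.

H(A) = H(0.48) = 0.9988 bits
H(B) = H(0.7) = 0.8813 bits

Distribution A (p=0.48) is closer to uniform (p=0.5), so it has higher entropy.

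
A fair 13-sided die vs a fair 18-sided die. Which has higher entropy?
18-sided die

Both are uniform distributions; for uniform over n outcomes, H = log₂(n). H(13-sided) = log₂(13) = 3.700 bits and H(18-sided) = log₂(18) = 4.170 bits. More outcomes in a uniform distribution means higher entropy.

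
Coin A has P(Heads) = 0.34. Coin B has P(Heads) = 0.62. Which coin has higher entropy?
B

For binary distributions, entropy is maximized at p=0.5 and decreases as p moves toward 0 or 1.

H(A) = H(0.34) = 0.9248 bits
H(B) = H(0.62) = 0.9580 bits

Distribution B (p=0.62) is closer to uniform (p=0.5), so it has higher entropy.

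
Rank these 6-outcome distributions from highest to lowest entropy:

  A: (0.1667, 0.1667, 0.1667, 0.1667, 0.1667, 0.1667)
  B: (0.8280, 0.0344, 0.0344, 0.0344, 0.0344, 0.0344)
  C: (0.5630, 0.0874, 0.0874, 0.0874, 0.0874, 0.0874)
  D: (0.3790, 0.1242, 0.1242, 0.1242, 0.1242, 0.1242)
A > D > C > B

Key insight: Entropy is maximized by uniform distributions and minimized by concentrated distributions.

Entropies:
  H(A) = 2.5850 bits
  H(B) = 1.0616 bits
  H(C) = 2.0032 bits
  H(D) = 2.3993 bits

Ranking: A > D > C > B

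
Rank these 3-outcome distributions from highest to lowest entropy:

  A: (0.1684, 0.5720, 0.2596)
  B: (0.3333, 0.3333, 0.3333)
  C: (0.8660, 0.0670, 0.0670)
B > A > C

Key insight: Entropy is maximized by uniform distributions and minimized by concentrated distributions.

- Uniform distributions have maximum entropy log₂(3) = 1.5850 bits
- The more "peaked" or concentrated a distribution, the lower its entropy

Entropies:
  H(A) = 1.3989 bits
  H(B) = 1.5850 bits
  H(C) = 0.7023 bits

Ranking: B > A > C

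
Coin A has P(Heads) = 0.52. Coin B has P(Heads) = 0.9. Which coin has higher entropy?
A

For binary distributions, entropy is maximized at p=0.5 and decreases as p moves toward 0 or 1.

H(A) = H(0.52) = 0.9988 bits
H(B) = H(0.9) = 0.4690 bits

Distribution A (p=0.52) is closer to uniform (p=0.5), so it has higher entropy.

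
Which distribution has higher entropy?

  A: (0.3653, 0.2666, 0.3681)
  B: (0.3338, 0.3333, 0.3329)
B

Both distributions are close to uniform, making this a harder comparison.

H(A) = 1.5699 bits
H(B) = 1.5850 bits

The distribution closer to uniform has higher entropy.
Answer: B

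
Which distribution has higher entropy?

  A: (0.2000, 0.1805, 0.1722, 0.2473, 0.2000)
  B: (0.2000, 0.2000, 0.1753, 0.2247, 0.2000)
B

Both distributions are close to uniform, making this a harder comparison.

H(A) = 2.3101 bits
H(B) = 2.3175 bits

The distribution closer to uniform has higher entropy.
Answer: B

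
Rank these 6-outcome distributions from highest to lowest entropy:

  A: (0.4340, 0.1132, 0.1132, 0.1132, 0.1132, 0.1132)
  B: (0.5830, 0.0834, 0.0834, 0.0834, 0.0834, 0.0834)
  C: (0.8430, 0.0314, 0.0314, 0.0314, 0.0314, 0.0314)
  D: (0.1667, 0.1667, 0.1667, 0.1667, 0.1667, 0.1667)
D > A > B > C

Key insight: Entropy is maximized by uniform distributions and minimized by concentrated distributions.

Entropies:
  H(A) = 2.3016 bits
  H(B) = 1.9483 bits
  H(C) = 0.9916 bits
  H(D) = 2.5850 bits

Ranking: D > A > B > C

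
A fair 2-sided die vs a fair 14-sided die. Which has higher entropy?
14-sided die

Both are uniform distributions; for uniform over n outcomes, H = log₂(n). H(2-sided) = log₂(2) = 1.000 bits and H(14-sided) = log₂(14) = 3.807 bits. More outcomes in a uniform distribution means higher entropy.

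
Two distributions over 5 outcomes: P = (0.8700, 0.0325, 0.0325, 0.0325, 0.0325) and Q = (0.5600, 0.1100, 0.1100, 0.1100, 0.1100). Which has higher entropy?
Q

P is highly concentrated on one outcome (87%), making it nearly deterministic. Q spreads its mass more evenly (max 56%). The more spread-out distribution has higher entropy: H(P) ≈ 0.817 bits, H(Q) ≈ 1.870 bits.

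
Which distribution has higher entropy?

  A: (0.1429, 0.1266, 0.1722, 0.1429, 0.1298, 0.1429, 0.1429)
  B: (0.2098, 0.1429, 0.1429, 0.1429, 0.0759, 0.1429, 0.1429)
A

Both distributions are close to uniform, making this a harder comparison.

H(A) = 2.8010 bits
H(B) = 2.7603 bits

The distribution closer to uniform has higher entropy.
Answer: A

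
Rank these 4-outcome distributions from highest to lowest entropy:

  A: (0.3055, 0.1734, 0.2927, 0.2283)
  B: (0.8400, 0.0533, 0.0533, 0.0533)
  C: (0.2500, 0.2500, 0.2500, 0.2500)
C > A > B

Key insight: Entropy is maximized by uniform distributions and minimized by concentrated distributions.

- Uniform distributions have maximum entropy log₂(4) = 2.0000 bits
- The more "peaked" or concentrated a distribution, the lower its entropy

Entropies:
  H(A) = 1.9663 bits
  H(B) = 0.8879 bits
  H(C) = 2.0000 bits

Ranking: C > A > B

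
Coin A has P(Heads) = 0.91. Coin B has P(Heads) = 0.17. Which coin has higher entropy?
B

For binary distributions, entropy is maximized at p=0.5 and decreases as p moves toward 0 or 1.

H(A) = H(0.91) = 0.4365 bits
H(B) = H(0.17) = 0.6577 bits

Distribution B (p=0.17) is closer to uniform (p=0.5), so it has higher entropy.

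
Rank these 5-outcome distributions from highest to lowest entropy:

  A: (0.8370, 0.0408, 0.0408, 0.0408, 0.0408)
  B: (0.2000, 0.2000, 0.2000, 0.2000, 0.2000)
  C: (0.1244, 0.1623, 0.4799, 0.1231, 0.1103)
B > C > A

Key insight: Entropy is maximized by uniform distributions and minimized by concentrated distributions.

- Uniform distributions have maximum entropy log₂(5) = 2.3219 bits
- The more "peaked" or concentrated a distribution, the lower its entropy

Entropies:
  H(A) = 0.9674 bits
  H(B) = 2.3219 bits
  H(C) = 2.0310 bits

Ranking: B > C > A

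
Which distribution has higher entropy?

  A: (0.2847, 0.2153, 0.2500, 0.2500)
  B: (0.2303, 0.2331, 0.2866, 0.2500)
B

Both distributions are close to uniform, making this a harder comparison.

H(A) = 1.9930 bits
H(B) = 1.9943 bits

The distribution closer to uniform has higher entropy.
Answer: B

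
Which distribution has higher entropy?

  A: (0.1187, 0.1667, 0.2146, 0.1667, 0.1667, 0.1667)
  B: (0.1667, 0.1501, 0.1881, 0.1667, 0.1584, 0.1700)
B

Both distributions are close to uniform, making this a harder comparison.

H(A) = 2.5648 bits
H(B) = 2.5815 bits

The distribution closer to uniform has higher entropy.
Answer: B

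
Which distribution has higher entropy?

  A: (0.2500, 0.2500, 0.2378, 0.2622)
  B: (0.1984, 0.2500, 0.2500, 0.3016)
A

Both distributions are close to uniform, making this a harder comparison.

H(A) = 1.9991 bits
H(B) = 1.9845 bits

The distribution closer to uniform has higher entropy.
Answer: A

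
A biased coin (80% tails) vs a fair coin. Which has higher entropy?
Fair coin

The fair coin is uniform (p=0.5), maximizing binary entropy at 1 bit. The biased coin has H(0.80) ≈ 0.722 bits — its outcome is more predictable, so its entropy is lower.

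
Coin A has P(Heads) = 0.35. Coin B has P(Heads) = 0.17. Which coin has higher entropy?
A

For binary distributions, entropy is maximized at p=0.5 and decreases as p moves toward 0 or 1.

H(A) = H(0.35) = 0.9341 bits
H(B) = H(0.17) = 0.6577 bits

Distribution A (p=0.35) is closer to uniform (p=0.5), so it has higher entropy.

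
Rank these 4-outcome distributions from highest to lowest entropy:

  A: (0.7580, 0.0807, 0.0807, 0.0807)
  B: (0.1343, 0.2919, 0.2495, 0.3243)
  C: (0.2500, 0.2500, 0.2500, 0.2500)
C > B > A

Key insight: Entropy is maximized by uniform distributions and minimized by concentrated distributions.

- Uniform distributions have maximum entropy log₂(4) = 2.0000 bits
- The more "peaked" or concentrated a distribution, the lower its entropy

Entropies:
  H(A) = 1.1819 bits
  H(B) = 1.9341 bits
  H(C) = 2.0000 bits

Ranking: C > B > A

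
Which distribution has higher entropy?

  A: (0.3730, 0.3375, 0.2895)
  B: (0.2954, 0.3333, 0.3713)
B

Both distributions are close to uniform, making this a harder comparison.

H(A) = 1.5773 bits
H(B) = 1.5787 bits

The distribution closer to uniform has higher entropy.
Answer: B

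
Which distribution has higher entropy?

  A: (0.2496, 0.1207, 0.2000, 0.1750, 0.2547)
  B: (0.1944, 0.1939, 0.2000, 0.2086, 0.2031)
B

Both distributions are close to uniform, making this a harder comparison.

H(A) = 2.2750 bits
H(B) = 2.3214 bits

The distribution closer to uniform has higher entropy.
Answer: B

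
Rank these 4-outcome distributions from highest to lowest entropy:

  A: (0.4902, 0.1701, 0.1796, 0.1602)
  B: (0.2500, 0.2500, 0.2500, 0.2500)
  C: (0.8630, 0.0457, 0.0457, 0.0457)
B > A > C

Key insight: Entropy is maximized by uniform distributions and minimized by concentrated distributions.

- Uniform distributions have maximum entropy log₂(4) = 2.0000 bits
- The more "peaked" or concentrated a distribution, the lower its entropy

Entropies:
  H(A) = 1.8070 bits
  H(B) = 2.0000 bits
  H(C) = 0.7935 bits

Ranking: B > A > C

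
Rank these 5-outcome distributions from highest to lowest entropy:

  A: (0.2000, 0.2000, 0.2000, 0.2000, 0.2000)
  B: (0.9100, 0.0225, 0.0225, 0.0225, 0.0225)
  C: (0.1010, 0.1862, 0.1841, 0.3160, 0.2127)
A > C > B

Key insight: Entropy is maximized by uniform distributions and minimized by concentrated distributions.

- Uniform distributions have maximum entropy log₂(5) = 2.3219 bits
- The more "peaked" or concentrated a distribution, the lower its entropy

Entropies:
  H(A) = 2.3219 bits
  H(B) = 0.6165 bits
  H(C) = 2.2353 bits

Ranking: A > C > B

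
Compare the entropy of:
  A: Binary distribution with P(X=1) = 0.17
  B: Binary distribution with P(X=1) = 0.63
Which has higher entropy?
B

For binary distributions, entropy is maximized at p=0.5 and decreases as p moves toward 0 or 1.

H(A) = H(0.17) = 0.6577 bits
H(B) = H(0.63) = 0.9507 bits

Distribution B (p=0.63) is closer to uniform (p=0.5), so it has higher entropy.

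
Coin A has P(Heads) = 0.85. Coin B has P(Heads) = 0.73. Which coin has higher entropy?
B

For binary distributions, entropy is maximized at p=0.5 and decreases as p moves toward 0 or 1.

H(A) = H(0.85) = 0.6098 bits
H(B) = H(0.73) = 0.8415 bits

Distribution B (p=0.73) is closer to uniform (p=0.5), so it has higher entropy.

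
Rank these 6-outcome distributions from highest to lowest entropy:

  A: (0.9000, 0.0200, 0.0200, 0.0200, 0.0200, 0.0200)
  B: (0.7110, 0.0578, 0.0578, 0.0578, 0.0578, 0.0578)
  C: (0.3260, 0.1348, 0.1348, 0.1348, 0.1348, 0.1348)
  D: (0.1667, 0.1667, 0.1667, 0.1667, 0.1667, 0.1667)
D > C > B > A

Key insight: Entropy is maximized by uniform distributions and minimized by concentrated distributions.

Entropies:
  H(A) = 0.7012 bits
  H(B) = 1.5385 bits
  H(C) = 2.4758 bits
  H(D) = 2.5850 bits

Ranking: D > C > B > A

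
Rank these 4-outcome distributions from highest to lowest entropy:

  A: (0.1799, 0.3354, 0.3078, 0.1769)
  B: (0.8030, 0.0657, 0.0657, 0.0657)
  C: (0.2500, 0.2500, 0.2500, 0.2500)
C > A > B

Key insight: Entropy is maximized by uniform distributions and minimized by concentrated distributions.

- Uniform distributions have maximum entropy log₂(4) = 2.0000 bits
- The more "peaked" or concentrated a distribution, the lower its entropy

Entropies:
  H(A) = 1.9391 bits
  H(B) = 1.0281 bits
  H(C) = 2.0000 bits

Ranking: C > A > B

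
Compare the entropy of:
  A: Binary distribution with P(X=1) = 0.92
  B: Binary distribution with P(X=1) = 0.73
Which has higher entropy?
B

For binary distributions, entropy is maximized at p=0.5 and decreases as p moves toward 0 or 1.

H(A) = H(0.92) = 0.4022 bits
H(B) = H(0.73) = 0.8415 bits

Distribution B (p=0.73) is closer to uniform (p=0.5), so it has higher entropy.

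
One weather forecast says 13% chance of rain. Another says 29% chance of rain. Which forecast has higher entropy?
29% forecast

Treat each forecast as a Bernoulli distribution. Binary entropy is maximized at p=0.5 and falls off symmetrically toward 0 or 1. The 29% forecast is closer to 50%, so it is more uncertain. H(13%) ≈ 0.557 bits, H(29%) ≈ 0.869 bits.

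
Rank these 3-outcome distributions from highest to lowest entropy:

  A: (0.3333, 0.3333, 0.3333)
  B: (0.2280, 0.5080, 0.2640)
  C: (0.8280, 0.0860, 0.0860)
A > B > C

Key insight: Entropy is maximized by uniform distributions and minimized by concentrated distributions.

- Uniform distributions have maximum entropy log₂(3) = 1.5850 bits
- The more "peaked" or concentrated a distribution, the lower its entropy

Entropies:
  H(A) = 1.5850 bits
  H(B) = 1.4899 bits
  H(C) = 0.8343 bits

Ranking: A > B > C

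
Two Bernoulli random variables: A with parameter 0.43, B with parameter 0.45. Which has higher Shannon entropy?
B

For binary distributions, entropy is maximized at p=0.5 and decreases as p moves toward 0 or 1.

H(A) = H(0.43) = 0.9858 bits
H(B) = H(0.45) = 0.9928 bits

Distribution B (p=0.45) is closer to uniform (p=0.5), so it has higher entropy.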